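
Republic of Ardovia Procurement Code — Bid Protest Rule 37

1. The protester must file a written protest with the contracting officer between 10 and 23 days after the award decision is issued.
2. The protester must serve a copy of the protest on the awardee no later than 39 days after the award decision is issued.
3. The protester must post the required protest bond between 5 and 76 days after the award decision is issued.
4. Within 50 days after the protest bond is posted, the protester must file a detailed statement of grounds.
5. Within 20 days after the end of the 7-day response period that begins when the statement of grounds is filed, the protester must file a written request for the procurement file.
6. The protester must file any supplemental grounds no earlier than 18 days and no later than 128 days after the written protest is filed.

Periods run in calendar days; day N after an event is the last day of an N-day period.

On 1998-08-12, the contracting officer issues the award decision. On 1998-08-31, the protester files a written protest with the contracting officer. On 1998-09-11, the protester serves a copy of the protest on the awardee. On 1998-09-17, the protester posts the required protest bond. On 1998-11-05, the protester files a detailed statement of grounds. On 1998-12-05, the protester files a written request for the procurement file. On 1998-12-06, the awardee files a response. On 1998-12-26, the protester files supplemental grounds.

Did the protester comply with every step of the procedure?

Step 1: the window is 10–23 days after 1998-08-12 (when the award decision is issued), so 1998-08-22 through 1998-09-04; 1998-08-31 falls inside that range.
Step 2: 39 days after 1998-08-12 (when the award decision is issued) is 1998-09-20; done 1998-09-11 — timely.
Step 3: the window is 5–76 days after 1998-08-12 (when the award decision is issued), so 1998-08-17 through 1998-10-27; done 1998-09-17, which is between those dates.
Step 4: 50 days after 1998-09-17 (when the protest bond is posted) is 1998-11-06; completed 1998-11-05, before the deadline.
Step 5: 20 days after 1998-11-12 (end of the 7-day response period, which began when the statement of grounds is filed on 1998-11-05) is 1998-12-02; 1998-12-05 misses that deadline by 3 days.
The procedure was therefore not followed at step 5.

No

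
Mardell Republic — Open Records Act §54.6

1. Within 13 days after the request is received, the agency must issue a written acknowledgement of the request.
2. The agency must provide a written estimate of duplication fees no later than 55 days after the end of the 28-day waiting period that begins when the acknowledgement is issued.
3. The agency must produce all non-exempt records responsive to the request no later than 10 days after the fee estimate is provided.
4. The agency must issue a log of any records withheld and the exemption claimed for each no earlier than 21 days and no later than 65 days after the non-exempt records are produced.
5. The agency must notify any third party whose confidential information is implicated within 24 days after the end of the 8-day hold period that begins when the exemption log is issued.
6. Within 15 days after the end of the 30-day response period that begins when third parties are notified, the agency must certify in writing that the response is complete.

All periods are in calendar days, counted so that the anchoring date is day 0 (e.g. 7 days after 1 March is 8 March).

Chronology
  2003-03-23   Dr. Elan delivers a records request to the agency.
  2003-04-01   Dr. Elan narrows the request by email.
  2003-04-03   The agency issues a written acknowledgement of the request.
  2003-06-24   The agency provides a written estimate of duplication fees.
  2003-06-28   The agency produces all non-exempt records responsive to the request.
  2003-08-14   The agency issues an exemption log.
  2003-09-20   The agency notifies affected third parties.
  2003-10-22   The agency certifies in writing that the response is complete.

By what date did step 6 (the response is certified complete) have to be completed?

Third parties are notified on 2003-09-20; the 30-day response period therefore ends 2003-10-20, and step 6 runs from that date. 15 days after 2003-10-20 is 2003-11-04.

2003-11-04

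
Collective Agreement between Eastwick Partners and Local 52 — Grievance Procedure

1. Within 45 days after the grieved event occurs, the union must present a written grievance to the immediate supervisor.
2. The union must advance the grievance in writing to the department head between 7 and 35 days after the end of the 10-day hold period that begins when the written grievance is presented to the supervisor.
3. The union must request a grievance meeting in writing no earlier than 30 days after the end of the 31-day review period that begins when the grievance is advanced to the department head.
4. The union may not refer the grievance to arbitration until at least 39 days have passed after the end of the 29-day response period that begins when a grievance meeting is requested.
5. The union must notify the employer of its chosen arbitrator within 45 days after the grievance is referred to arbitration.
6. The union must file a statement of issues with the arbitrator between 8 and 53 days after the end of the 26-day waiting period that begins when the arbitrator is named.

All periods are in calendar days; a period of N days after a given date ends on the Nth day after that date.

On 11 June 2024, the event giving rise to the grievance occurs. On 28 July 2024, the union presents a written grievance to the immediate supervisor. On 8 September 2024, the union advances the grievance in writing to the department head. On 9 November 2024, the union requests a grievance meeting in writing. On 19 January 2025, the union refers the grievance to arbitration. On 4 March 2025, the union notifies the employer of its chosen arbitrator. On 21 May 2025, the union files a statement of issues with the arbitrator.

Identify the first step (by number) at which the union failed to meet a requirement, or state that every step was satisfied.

Step 1: 45 days after 11 June 2024 (when the grieved event occurs) is 26 July 2024; not done until 28 July 2024, 2 days after the deadline.
Later steps need not be reached.

Step 1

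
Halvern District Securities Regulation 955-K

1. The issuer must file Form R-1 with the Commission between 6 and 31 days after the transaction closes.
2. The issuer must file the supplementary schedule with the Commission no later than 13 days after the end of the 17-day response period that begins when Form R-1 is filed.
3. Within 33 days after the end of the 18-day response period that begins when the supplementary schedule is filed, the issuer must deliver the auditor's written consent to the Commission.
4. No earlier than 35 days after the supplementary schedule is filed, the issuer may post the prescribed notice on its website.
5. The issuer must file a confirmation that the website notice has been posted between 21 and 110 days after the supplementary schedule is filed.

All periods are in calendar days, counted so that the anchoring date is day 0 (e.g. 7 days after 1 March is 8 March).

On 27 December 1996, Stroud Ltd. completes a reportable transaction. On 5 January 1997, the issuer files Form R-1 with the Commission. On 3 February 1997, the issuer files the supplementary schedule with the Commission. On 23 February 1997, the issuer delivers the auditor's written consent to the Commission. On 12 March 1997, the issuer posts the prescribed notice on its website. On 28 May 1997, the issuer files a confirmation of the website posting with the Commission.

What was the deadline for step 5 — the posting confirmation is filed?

Step 5 runs from 3 February 1997, when the supplementary schedule is filed. The window is 21–110 days after 3 February 1997; it closes on 24 May 1997.

24 May 1997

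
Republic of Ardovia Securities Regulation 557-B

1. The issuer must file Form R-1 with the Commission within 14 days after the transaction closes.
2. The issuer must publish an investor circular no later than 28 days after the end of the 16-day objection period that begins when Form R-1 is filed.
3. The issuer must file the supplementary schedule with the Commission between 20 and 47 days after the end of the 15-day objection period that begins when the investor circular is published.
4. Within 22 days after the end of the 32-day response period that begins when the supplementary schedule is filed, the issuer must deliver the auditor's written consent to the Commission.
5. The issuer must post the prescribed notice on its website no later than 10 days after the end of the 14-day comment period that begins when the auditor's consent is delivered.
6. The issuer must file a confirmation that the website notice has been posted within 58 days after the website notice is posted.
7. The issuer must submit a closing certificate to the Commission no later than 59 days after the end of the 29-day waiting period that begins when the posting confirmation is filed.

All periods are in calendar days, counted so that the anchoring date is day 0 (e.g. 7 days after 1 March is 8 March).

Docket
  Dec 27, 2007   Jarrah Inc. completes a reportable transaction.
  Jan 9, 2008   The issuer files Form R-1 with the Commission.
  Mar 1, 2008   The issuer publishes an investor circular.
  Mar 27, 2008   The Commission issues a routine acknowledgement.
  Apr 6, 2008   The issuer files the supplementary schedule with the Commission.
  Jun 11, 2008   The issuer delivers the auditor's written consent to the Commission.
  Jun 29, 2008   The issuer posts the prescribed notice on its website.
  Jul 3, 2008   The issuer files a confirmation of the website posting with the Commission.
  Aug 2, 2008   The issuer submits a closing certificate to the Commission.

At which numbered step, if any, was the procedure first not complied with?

Step 2

Step 1: 14 days after Dec 27, 2007 (when the transaction closes) is Jan 10, 2008; Jan 9, 2008 is within that limit.
Step 2: 28 days after Jan 25, 2008 (end of the 16-day objection period, which began when Form R-1 is filed on Jan 9, 2008) is Feb 22, 2008; Mar 1, 2008 misses that deadline by 8 days.
No need to go further; step 2 was not satisfied.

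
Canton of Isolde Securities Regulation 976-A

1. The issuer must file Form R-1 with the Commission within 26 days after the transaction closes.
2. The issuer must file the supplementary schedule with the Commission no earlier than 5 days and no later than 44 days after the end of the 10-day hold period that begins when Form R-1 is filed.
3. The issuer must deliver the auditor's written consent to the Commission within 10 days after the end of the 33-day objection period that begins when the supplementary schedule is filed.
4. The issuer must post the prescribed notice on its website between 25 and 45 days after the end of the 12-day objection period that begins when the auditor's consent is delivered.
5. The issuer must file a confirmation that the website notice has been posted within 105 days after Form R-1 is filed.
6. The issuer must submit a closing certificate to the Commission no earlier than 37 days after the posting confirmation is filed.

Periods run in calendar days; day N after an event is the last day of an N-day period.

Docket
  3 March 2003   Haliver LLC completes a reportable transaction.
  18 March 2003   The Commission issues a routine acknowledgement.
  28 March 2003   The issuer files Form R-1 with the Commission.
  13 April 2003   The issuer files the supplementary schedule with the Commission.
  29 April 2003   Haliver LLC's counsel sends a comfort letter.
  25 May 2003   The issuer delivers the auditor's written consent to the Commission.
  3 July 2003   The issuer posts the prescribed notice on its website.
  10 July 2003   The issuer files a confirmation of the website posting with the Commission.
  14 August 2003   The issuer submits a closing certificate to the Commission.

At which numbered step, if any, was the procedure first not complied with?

Step 6

Step 1 — counting 26 days from 3 March 2003 (when the transaction closes) gives a deadline of 29 March 2003; done 28 March 2003 — timely.
Step 2 — 5 and 44 days from 7 April 2003 (end of the 10-day hold period, which began when Form R-1 is filed on 28 March 2003) are 12 April 2003 and 21 May 2003 respectively; done 13 April 2003 — within the window.
Step 3 — counting 10 days from 16 May 2003 (end of the 33-day objection period, which began when the supplementary schedule is filed on 13 April 2003) gives a deadline of 26 May 2003; done 25 May 2003 — timely.
Step 4 — 25 and 45 days from 6 June 2003 (end of the 12-day objection period, which began when the auditor's consent is delivered on 25 May 2003) are 1 July 2003 and 21 July 2003 respectively; done 3 July 2003, which is between those dates.
Step 5 — counting 105 days from 28 March 2003 (when Form R-1 is filed) gives a deadline of 11 July 2003; done 10 July 2003 — timely.
Step 6 — must wait 37 days from 10 July 2003 (when the posting confirmation is filed), so not before 16 August 2003; acted on 14 August 2003, 2 days prematurely.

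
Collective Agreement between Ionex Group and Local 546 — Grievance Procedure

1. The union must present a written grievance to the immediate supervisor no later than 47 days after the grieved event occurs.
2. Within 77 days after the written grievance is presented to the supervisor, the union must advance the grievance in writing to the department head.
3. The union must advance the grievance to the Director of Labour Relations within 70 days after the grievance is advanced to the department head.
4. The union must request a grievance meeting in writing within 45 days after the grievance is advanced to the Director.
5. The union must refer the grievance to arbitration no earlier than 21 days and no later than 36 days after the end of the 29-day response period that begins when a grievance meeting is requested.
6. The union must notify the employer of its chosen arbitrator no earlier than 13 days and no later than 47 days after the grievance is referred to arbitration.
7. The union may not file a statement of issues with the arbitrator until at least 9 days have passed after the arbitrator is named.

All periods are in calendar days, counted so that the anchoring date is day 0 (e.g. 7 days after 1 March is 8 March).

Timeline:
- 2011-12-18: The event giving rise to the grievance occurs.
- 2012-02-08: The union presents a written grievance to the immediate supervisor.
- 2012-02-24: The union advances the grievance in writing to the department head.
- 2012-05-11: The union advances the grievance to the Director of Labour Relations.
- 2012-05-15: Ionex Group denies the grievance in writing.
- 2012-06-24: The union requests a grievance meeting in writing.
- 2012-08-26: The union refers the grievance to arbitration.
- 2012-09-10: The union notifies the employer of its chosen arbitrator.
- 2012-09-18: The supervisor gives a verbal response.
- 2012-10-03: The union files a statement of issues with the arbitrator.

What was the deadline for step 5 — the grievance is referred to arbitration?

A grievance meeting is requested on 2012-06-24; the 29-day response period therefore ends 2012-07-23, and step 5 runs from that date. The window is 21–36 days after 2012-07-23; it closes on 2012-08-28.

2012-08-28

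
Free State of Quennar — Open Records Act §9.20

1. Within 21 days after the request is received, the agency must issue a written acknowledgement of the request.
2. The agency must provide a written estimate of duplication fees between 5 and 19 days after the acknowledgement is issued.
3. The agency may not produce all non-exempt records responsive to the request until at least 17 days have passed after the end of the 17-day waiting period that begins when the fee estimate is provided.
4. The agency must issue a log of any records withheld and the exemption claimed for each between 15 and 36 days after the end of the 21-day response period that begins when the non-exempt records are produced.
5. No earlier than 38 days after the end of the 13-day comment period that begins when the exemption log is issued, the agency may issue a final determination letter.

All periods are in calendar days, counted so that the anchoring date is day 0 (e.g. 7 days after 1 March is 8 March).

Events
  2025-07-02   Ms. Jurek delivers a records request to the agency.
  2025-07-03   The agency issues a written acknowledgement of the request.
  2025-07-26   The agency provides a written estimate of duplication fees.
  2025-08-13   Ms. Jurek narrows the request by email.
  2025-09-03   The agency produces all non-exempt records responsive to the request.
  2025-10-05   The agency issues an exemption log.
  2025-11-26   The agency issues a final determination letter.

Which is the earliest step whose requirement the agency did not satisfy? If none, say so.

Step 2

(1) due by 2025-07-02 + 21 days = 2025-07-23; done 2025-07-03 — timely.
(2) the permitted window runs from 2025-07-03 + 5 = 2025-07-08 to 2025-07-03 + 19 = 2025-07-22; done 2025-07-26 — 4 days after the window closed.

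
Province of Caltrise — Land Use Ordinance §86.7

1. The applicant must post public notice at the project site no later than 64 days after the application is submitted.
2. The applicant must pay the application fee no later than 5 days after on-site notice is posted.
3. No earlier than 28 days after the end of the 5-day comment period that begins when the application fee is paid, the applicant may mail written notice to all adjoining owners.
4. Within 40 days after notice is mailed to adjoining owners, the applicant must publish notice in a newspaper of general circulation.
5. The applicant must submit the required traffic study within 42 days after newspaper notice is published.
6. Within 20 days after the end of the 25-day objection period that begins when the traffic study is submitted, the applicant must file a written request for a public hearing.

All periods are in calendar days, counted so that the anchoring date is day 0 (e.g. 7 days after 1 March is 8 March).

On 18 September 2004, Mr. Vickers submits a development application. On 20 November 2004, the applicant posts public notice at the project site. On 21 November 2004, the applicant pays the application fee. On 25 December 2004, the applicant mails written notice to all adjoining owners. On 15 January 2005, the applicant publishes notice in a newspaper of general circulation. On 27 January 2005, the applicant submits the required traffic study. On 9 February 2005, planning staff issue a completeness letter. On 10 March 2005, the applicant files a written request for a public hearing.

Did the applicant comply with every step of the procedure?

Yes

(1) due by 18 September 2004 + 64 days = 21 November 2004; done 20 November 2004 — timely.
(2) due by 20 November 2004 + 5 days = 25 November 2004; done 21 November 2004 — timely.
(3) permitted from 26 November 2004 + 28 days = 24 December 2004 onward; 25 December 2004 is on or after that date.
(4) due by 25 December 2004 + 40 days = 3 February 2005; done 15 January 2005 — timely.
(5) due by 15 January 2005 + 42 days = 26 February 2005; done 27 January 2005 — timely.
(6) due by 21 February 2005 + 20 days = 13 March 2005; completed 10 March 2005, before the deadline.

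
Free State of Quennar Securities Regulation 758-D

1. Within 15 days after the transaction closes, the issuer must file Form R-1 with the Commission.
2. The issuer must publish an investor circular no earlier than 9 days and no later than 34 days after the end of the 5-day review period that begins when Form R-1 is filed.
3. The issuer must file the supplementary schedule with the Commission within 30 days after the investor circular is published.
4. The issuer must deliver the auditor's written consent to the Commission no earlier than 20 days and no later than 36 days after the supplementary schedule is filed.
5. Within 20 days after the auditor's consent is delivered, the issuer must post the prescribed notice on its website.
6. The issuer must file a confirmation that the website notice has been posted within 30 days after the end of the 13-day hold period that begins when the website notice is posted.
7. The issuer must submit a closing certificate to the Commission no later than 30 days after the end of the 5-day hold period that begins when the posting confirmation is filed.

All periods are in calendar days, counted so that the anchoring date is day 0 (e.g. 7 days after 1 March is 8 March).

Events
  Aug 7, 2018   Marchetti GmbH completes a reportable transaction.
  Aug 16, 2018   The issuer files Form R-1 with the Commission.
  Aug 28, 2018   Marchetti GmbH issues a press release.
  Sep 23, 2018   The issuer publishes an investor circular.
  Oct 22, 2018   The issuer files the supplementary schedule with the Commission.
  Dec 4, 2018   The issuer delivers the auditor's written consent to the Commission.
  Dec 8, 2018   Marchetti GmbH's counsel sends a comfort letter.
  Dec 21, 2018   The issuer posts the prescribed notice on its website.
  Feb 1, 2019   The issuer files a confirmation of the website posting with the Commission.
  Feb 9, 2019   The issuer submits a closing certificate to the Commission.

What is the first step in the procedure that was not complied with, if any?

(1) due by Aug 7, 2018 + 15 days = Aug 22, 2018; completed Aug 16, 2018, before the deadline.
(2) the permitted window runs from Aug 21, 2018 + 9 = Aug 30, 2018 to Aug 21, 2018 + 34 = Sep 24, 2018; Sep 23, 2018 falls inside that range.
(3) due by Sep 23, 2018 + 30 days = Oct 23, 2018; Oct 22, 2018 is within that limit.
(4) the permitted window runs from Oct 22, 2018 + 20 = Nov 11, 2018 to Oct 22, 2018 + 36 = Nov 27, 2018; done Dec 4, 2018 — 7 days after the window closed.

Step 4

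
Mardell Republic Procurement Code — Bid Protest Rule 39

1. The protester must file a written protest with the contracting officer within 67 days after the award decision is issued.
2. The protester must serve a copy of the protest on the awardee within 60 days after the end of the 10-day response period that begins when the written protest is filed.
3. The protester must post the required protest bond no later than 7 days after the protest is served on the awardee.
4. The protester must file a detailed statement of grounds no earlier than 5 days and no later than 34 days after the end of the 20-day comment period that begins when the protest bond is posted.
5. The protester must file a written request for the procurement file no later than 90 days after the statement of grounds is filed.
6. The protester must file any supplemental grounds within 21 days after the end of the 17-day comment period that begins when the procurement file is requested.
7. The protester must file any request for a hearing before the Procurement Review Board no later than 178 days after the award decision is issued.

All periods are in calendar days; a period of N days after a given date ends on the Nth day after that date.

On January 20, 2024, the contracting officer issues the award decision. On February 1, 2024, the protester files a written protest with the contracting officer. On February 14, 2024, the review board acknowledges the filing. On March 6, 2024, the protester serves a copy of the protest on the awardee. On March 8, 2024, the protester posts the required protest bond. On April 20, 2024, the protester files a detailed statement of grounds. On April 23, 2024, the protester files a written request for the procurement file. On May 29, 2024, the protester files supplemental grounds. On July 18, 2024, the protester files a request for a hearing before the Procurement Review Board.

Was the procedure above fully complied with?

No

Step 1: 67 days after January 20, 2024 (when the award decision is issued) is March 27, 2024; completed February 1, 2024, before the deadline.
Step 2: 60 days after February 11, 2024 (end of the 10-day response period, which began when the written protest is filed on February 1, 2024) is April 11, 2024; completed March 6, 2024, before the deadline.
Step 3: 7 days after March 6, 2024 (when the protest is served on the awardee) is March 13, 2024; done March 8, 2024 — timely.
Step 4: the window is 5–34 days after March 28, 2024 (end of the 20-day comment period, which began when the protest bond is posted on March 8, 2024), so April 2, 2024 through May 1, 2024; done April 20, 2024, which is between those dates.
Step 5: 90 days after April 20, 2024 (when the statement of grounds is filed) is July 19, 2024; completed April 23, 2024, before the deadline.
Step 6: 21 days after May 10, 2024 (end of the 17-day comment period, which began when the procurement file is requested on April 23, 2024) is May 31, 2024; completed May 29, 2024, before the deadline.
Step 7: 178 days after January 20, 2024 (when the award decision is issued) is July 16, 2024; done July 18, 2024 — 2 days late.
The analysis stops there.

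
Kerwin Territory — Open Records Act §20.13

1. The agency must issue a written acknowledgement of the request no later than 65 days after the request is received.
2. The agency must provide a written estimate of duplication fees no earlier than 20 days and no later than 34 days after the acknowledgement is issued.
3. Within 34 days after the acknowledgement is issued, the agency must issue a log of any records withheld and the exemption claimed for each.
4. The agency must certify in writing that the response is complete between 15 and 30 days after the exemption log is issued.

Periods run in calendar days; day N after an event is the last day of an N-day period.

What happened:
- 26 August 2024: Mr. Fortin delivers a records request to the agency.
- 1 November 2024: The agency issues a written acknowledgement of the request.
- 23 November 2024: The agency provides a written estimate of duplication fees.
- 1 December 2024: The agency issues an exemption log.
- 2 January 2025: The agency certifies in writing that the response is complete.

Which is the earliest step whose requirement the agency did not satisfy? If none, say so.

Step 1: 65 days after 26 August 2024 (when the request is received) is 30 October 2024; not done until 1 November 2024, 2 days after the deadline.
Later steps need not be reached.

Step 1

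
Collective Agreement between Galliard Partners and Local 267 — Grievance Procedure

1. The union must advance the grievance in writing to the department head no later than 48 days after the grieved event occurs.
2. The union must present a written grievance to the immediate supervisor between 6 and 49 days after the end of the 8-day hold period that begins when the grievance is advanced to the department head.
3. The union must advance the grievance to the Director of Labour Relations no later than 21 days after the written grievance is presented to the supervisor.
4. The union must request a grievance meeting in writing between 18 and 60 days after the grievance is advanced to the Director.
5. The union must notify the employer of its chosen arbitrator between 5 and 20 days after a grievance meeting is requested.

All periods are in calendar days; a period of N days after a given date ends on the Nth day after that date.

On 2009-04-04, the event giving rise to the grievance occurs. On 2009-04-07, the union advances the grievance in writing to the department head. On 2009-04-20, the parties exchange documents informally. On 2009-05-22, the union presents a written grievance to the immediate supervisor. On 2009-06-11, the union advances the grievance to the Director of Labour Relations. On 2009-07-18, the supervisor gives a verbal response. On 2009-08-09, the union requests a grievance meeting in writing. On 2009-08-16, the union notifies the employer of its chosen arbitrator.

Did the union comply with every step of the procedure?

Yes

Step 1: 48 days after 2009-04-04 (when the grieved event occurs) is 2009-05-22; 2009-04-07 is within that limit.
Step 2: the window is 6–49 days after 2009-04-15 (end of the 8-day hold period, which began when the grievance is advanced to the department head on 2009-04-07), so 2009-04-21 through 2009-06-03; done 2009-05-22, which is between those dates.
Step 3: 21 days after 2009-05-22 (when the written grievance is presented to the supervisor) is 2009-06-12; completed 2009-06-11, before the deadline.
Step 4: the window is 18–60 days after 2009-06-11 (when the grievance is advanced to the Director), so 2009-06-29 through 2009-08-10; done 2009-08-09 — within the window.
Step 5: the window is 5–20 days after 2009-08-09 (when a grievance meeting is requested), so 2009-08-14 through 2009-08-29; done 2009-08-16, which is between those dates.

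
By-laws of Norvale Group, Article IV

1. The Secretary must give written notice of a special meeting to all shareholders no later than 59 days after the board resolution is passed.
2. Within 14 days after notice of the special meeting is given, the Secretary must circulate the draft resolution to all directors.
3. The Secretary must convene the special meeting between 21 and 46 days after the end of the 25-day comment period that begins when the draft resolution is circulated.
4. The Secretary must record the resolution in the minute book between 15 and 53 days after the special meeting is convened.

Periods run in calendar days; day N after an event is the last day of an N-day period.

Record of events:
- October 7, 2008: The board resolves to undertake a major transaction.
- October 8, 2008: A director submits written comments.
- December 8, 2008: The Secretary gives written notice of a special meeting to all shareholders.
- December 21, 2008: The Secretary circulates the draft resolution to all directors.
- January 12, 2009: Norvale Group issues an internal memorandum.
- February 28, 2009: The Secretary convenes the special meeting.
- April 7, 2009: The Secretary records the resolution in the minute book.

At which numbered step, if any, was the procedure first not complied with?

Step 1

Step 1 — counting 59 days from October 7, 2008 (when the board resolution is passed) gives a deadline of December 5, 2008; not done until December 8, 2008, 3 days after the deadline.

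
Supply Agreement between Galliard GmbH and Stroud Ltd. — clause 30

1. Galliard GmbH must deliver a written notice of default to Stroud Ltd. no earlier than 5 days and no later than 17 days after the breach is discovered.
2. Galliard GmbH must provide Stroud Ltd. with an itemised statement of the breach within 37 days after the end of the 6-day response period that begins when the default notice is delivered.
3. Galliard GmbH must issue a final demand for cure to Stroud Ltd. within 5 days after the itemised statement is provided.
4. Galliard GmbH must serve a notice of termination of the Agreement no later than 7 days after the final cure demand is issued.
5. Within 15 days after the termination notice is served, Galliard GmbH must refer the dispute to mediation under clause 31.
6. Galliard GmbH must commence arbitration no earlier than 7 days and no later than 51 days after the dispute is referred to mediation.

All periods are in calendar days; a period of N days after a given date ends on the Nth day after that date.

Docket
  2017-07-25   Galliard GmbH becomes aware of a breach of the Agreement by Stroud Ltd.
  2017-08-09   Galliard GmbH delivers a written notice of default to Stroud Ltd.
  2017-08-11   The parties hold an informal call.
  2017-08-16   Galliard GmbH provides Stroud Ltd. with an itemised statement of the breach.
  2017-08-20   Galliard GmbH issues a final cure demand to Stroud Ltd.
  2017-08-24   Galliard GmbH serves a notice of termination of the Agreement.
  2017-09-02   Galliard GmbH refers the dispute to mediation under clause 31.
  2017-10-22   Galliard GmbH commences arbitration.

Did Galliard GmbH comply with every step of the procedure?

Yes

Step 1: the window is 5–17 days after 2017-07-25 (when the breach is discovered), so 2017-07-30 through 2017-08-11; 2017-08-09 falls inside that range.
Step 2: 37 days after 2017-08-15 (end of the 6-day response period, which began when the default notice is delivered on 2017-08-09) is 2017-09-21; 2017-08-16 is within that limit.
Step 3: 5 days after 2017-08-16 (when the itemised statement is provided) is 2017-08-21; 2017-08-20 is within that limit.
Step 4: 7 days after 2017-08-20 (when the final cure demand is issued) is 2017-08-27; done 2017-08-24 — timely.
Step 5: 15 days after 2017-08-24 (when the termination notice is served) is 2017-09-08; completed 2017-09-02, before the deadline.
Step 6: the window is 7–51 days after 2017-09-02 (when the dispute is referred to mediation), so 2017-09-09 through 2017-10-23; 2017-10-22 falls inside that range.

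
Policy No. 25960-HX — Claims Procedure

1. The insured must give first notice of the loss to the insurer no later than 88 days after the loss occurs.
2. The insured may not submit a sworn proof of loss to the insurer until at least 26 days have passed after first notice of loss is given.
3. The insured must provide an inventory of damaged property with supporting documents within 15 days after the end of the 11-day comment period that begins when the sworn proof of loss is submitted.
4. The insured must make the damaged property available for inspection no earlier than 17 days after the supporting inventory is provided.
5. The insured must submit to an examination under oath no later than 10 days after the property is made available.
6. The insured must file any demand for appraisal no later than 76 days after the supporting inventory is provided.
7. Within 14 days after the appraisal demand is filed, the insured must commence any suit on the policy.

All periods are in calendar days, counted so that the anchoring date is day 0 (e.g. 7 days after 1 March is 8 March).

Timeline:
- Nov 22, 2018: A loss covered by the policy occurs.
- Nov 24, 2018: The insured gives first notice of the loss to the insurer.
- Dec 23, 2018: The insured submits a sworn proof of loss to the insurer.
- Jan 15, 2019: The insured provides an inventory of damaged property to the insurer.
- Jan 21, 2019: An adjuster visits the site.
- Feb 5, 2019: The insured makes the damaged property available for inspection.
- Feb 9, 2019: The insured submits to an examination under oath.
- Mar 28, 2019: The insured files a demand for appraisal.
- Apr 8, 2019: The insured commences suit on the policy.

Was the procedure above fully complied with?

Yes

(1) due by Nov 22, 2018 + 88 days = Feb 18, 2019; Nov 24, 2018 is within that limit.
(2) permitted from Nov 24, 2018 + 26 days = Dec 20, 2018 onward; Dec 23, 2018 is on or after that date.
(3) due by Jan 3, 2019 + 15 days = Jan 18, 2019; completed Jan 15, 2019, before the deadline.
(4) permitted from Jan 15, 2019 + 17 days = Feb 1, 2019 onward; Feb 5, 2019 is on or after that date.
(5) due by Feb 5, 2019 + 10 days = Feb 15, 2019; done Feb 9, 2019 — timely.
(6) due by Jan 15, 2019 + 76 days = Apr 1, 2019; done Mar 28, 2019 — timely.
(7) due by Mar 28, 2019 + 14 days = Apr 11, 2019; done Apr 8, 2019 — timely.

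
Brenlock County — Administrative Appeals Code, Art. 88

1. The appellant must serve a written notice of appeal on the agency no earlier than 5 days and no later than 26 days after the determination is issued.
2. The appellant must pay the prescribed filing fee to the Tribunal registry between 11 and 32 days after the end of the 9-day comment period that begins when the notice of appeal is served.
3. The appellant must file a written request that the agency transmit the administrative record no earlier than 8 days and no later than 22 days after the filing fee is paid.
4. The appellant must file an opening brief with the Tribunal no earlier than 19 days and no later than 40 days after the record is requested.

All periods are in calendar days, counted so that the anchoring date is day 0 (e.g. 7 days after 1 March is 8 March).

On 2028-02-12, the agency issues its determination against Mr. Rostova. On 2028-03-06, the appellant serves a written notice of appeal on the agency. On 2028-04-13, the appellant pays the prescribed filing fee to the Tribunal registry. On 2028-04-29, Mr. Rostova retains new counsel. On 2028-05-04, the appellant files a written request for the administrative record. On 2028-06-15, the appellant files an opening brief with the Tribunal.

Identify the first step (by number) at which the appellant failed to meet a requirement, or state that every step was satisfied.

Step 4

(1) the permitted window runs from 2028-02-12 + 5 = 2028-02-17 to 2028-02-12 + 26 = 2028-03-09; done 2028-03-06 — within the window.
(2) the permitted window runs from 2028-03-15 + 11 = 2028-03-26 to 2028-03-15 + 32 = 2028-04-16; done 2028-04-13, which is between those dates.
(3) the permitted window runs from 2028-04-13 + 8 = 2028-04-21 to 2028-04-13 + 22 = 2028-05-05; done 2028-05-04, which is between those dates.
(4) the permitted window runs from 2028-05-04 + 19 = 2028-05-23 to 2028-05-04 + 40 = 2028-06-13; 2028-06-15 is 2 days past the end of the window.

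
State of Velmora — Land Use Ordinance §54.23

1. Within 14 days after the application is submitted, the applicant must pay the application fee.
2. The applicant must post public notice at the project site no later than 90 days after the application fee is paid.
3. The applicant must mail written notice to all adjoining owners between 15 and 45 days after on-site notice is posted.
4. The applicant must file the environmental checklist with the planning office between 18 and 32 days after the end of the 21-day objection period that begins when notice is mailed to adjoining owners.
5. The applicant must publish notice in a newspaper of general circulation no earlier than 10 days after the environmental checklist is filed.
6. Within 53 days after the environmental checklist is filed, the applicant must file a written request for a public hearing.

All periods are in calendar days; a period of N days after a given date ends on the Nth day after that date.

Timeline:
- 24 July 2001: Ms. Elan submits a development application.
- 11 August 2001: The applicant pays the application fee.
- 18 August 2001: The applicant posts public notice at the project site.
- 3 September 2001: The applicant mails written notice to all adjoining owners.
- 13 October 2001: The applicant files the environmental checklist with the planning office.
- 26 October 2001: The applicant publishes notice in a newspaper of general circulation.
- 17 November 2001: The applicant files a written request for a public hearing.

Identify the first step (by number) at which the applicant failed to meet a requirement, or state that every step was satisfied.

Step 1 — counting 14 days from 24 July 2001 (when the application is submitted) gives a deadline of 7 August 2001; 11 August 2001 misses that deadline by 4 days.
No need to go further; step 1 was not satisfied.

Step 1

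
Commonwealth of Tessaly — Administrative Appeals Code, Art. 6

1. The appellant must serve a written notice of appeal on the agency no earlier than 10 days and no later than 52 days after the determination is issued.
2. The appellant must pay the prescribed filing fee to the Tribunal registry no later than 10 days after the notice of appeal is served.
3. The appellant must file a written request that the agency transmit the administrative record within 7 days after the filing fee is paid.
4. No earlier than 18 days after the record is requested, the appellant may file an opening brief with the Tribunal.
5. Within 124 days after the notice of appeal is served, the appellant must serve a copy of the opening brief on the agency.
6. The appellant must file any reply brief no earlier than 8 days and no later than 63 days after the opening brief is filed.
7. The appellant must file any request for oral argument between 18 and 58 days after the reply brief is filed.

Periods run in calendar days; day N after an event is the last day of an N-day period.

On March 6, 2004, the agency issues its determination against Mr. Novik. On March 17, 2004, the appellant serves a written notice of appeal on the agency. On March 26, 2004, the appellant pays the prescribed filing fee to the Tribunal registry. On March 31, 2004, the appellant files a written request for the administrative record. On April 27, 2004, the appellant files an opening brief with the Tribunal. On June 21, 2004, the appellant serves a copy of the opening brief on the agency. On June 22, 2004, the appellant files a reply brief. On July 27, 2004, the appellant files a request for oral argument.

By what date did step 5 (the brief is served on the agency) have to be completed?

July 19, 2004

Step 5 runs from March 17, 2004, when the notice of appeal is served. 124 days after March 17, 2004 is July 19, 2004.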